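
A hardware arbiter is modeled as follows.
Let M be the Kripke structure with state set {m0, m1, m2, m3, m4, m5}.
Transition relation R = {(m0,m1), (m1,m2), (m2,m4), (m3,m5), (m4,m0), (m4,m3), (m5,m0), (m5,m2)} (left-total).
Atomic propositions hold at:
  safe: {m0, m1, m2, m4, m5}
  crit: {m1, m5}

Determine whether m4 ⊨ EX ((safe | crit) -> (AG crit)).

Sat(safe | crit) = {m0, m1, m2, m4, m5}
AG crit: greatest fixpoint, start Z0 = {m1, m5}, keep only states in Sat with every successor in Z. Z1 = ∅; fixed.
Sat(AG crit) = ∅
Sat((safe | crit) -> (AG crit)) = {m3}
Sat(EX ((safe | crit) -> (AG crit))) = {s : some successor in {m3}} = {m4}
m4 ∈ Sat(EX ((safe | crit) -> (AG crit))) = {m4}, so the formula holds at m4.

Yes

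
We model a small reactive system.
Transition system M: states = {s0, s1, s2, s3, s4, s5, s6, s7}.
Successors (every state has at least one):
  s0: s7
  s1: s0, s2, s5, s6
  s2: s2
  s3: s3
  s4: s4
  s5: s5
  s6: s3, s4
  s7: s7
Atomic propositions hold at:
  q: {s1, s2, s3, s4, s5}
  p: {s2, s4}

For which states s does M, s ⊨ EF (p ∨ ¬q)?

{s0, s1, s2, s4, s6, s7}

Sat(¬q) = {s0, s6, s7}
Sat(p ∨ ¬q) = {s0, s2, s4, s6, s7}
EF (p ∨ ¬q): least fixpoint, start Z0 = {s0, s2, s4, s6, s7}, add states with some successor in Z. Z1 = {s0, s1, s2, s4, s6, s7}; fixed.
Sat(EF (p ∨ ¬q)) = {s0, s1, s2, s4, s6, s7}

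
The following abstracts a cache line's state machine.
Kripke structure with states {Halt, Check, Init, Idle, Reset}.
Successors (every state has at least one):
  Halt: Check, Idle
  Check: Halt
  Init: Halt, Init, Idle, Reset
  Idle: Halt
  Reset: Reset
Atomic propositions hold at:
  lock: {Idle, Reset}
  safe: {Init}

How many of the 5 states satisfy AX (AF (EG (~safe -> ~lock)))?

3

Sat(~safe) = {Halt, Check, Idle, Reset}
Sat(~lock) = {Halt, Check, Init}
Sat(~safe -> ~lock) = {Halt, Check, Init}
EG (~safe -> ~lock): greatest fixpoint, start Z0 = {Halt, Check, Init}, keep only states in Sat with some successor in Z. Already a fixed point.
Sat(EG (~safe -> ~lock)) = {Halt, Check, Init}
AF (EG (~safe -> ~lock)): least fixpoint, start Z0 = {Halt, Check, Init}, add states with every successor in Z. Z1 = {Halt, Check, Init, Idle}; fixed.
Sat(AF (EG (~safe -> ~lock))) = {Halt, Check, Init, Idle}
Sat(AX (AF (EG (~safe -> ~lock)))) = {s : every successor in {Halt, Check, Init, Idle}} = {Halt, Check, Idle}
|Sat(AX (AF (EG (~safe -> ~lock))))| = |{Halt, Check, Idle}| = 3.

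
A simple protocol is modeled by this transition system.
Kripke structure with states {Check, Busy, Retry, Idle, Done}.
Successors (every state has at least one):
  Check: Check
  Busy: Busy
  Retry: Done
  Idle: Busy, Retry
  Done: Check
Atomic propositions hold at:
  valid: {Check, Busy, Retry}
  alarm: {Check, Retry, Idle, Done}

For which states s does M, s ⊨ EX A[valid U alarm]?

A[valid U alarm]: least fixpoint, start Z0 = Sat(alarm) = {Check, Retry, Idle, Done}, add states in Sat(valid) with every successor in Z. Already a fixed point.
Sat(A[valid U alarm]) = {Check, Retry, Idle, Done}
Sat(EX A[valid U alarm]) = {s : some successor in {Check, Retry, Idle, Done}} = {Check, Retry, Idle, Done}

{Check, Retry, Idle, Done}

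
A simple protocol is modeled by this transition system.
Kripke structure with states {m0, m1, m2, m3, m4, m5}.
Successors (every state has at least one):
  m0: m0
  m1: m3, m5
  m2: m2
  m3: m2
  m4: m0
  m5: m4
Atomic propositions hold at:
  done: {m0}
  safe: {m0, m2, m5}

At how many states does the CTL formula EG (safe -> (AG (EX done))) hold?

2

Sat(EX done) = {s : some successor in {m0}} = {m0, m4}
AG (EX done): greatest fixpoint, start Z0 = {m0, m4}, keep only states in Sat with every successor in Z. Already a fixed point.
Sat(AG (EX done)) = {m0, m4}
Sat(safe -> (AG (EX done))) = {m0, m1, m3, m4}
EG (safe -> (AG (EX done))): greatest fixpoint, start Z0 = {m0, m1, m3, m4}, keep only states in Sat with some successor in Z. Z1 = {m0, m1, m4}; Z2 = {m0, m4}; fixed.
Sat(EG (safe -> (AG (EX done)))) = {m0, m4}
|Sat(EG (safe -> (AG (EX done))))| = |{m0, m4}| = 2.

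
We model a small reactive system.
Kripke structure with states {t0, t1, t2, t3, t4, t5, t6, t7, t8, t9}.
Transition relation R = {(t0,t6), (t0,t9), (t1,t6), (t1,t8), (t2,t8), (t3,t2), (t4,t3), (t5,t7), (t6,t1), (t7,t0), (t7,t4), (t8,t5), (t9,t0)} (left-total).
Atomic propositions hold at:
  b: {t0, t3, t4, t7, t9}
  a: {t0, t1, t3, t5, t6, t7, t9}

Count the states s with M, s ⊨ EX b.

Sat(EX b) = {s : some successor in {t0, t3, t4, t7, t9}} = {t0, t4, t5, t7, t9}
|Sat(EX b)| = |{t0, t4, t5, t7, t9}| = 5.

5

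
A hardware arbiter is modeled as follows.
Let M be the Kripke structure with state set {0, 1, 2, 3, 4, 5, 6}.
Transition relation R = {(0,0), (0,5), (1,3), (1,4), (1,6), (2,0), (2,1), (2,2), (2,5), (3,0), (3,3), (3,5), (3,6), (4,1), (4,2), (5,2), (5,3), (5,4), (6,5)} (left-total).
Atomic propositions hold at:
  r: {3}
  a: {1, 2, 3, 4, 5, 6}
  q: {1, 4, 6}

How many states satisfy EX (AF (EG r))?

EG r: greatest fixpoint, start Z0 = {3}, keep only states in Sat with some successor in Z. Already a fixed point.
Sat(EG r) = {3}
AF (EG r): least fixpoint, start Z0 = {3}, add states with every successor in Z. Already a fixed point.
Sat(AF (EG r)) = {3}
Sat(EX (AF (EG r))) = {s : some successor in {3}} = {1, 3, 5}
|Sat(EX (AF (EG r)))| = |{1, 3, 5}| = 3.

3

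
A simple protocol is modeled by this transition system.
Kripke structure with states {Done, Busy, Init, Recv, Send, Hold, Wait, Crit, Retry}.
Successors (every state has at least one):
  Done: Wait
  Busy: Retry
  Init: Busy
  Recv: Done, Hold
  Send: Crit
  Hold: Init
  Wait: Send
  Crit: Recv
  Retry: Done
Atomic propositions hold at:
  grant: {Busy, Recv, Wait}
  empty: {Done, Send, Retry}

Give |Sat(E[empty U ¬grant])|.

Sat(¬grant) = {Done, Init, Send, Hold, Crit, Retry}
E[empty U ¬grant]: least fixpoint, start Z0 = Sat(¬grant) = {Done, Init, Send, Hold, Crit, Retry}, add states in Sat(empty) with some successor in Z. Already a fixed point.
Sat(E[empty U ¬grant]) = {Done, Init, Send, Hold, Crit, Retry}
|Sat(E[empty U ¬grant])| = |{Done, Init, Send, Hold, Crit, Retry}| = 6.

6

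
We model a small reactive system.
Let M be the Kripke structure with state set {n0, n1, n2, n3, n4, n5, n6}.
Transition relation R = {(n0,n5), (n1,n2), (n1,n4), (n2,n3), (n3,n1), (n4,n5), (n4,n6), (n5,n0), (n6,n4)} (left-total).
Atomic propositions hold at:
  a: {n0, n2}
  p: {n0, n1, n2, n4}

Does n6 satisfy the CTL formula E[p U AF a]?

AF a: least fixpoint, start Z0 = {n0, n2}, add states with every successor in Z. Z1 = {n0, n2, n5}; fixed.
Sat(AF a) = {n0, n2, n5}
E[p U AF a]: least fixpoint, start Z0 = Sat(AF a) = {n0, n2, n5}, add states in Sat(p) with some successor in Z. Z1 = {n0, n1, n2, n4, n5}; fixed.
Sat(E[p U AF a]) = {n0, n1, n2, n4, n5}
n6 ∉ Sat(E[p U AF a]) = {n0, n1, n2, n4, n5}, so the formula does not hold at n6.

No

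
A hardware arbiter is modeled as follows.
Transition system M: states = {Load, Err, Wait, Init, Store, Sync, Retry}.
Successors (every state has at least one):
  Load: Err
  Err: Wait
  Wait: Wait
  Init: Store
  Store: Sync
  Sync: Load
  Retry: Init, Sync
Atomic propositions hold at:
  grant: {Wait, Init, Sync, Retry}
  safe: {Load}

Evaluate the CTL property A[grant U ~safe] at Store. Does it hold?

Yes

Sat(~safe) = {Err, Wait, Init, Store, Sync, Retry}
A[grant U ~safe]: least fixpoint, start Z0 = Sat(~safe) = {Err, Wait, Init, Store, Sync, Retry}, add states in Sat(grant) with every successor in Z. Already a fixed point.
Sat(A[grant U ~safe]) = {Err, Wait, Init, Store, Sync, Retry}
Store ∈ Sat(A[grant U ~safe]) = {Err, Wait, Init, Store, Sync, Retry}, so the formula holds at Store.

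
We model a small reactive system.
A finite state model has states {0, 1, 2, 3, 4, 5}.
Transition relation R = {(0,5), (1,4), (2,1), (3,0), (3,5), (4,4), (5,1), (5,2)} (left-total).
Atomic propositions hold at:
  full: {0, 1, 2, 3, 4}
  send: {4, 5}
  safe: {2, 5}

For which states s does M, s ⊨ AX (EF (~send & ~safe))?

Sat(~send) = {0, 1, 2, 3}
Sat(~safe) = {0, 1, 3, 4}
Sat(~send & ~safe) = {0, 1, 3}
EF (~send & ~safe): least fixpoint, start Z0 = {0, 1, 3}, add states with some successor in Z. Z1 = {0, 1, 2, 3, 5}; fixed.
Sat(EF (~send & ~safe)) = {0, 1, 2, 3, 5}
Sat(AX (EF (~send & ~safe))) = {s : every successor in {0, 1, 2, 3, 5}} = {0, 2, 3, 5}

{0, 2, 3, 5}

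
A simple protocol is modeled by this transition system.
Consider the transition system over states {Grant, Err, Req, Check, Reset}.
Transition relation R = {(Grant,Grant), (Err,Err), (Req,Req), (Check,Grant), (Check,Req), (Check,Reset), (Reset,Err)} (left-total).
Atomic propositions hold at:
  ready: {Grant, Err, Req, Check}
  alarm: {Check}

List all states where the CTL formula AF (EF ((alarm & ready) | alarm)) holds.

{Check}

Sat(alarm & ready) = {Check}
Sat((alarm & ready) | alarm) = {Check}
EF ((alarm & ready) | alarm): least fixpoint, start Z0 = {Check}, add states with some successor in Z. Already a fixed point.
Sat(EF ((alarm & ready) | alarm)) = {Check}
AF (EF ((alarm & ready) | alarm)): least fixpoint, start Z0 = {Check}, add states with every successor in Z. Already a fixed point.
Sat(AF (EF ((alarm & ready) | alarm))) = {Check}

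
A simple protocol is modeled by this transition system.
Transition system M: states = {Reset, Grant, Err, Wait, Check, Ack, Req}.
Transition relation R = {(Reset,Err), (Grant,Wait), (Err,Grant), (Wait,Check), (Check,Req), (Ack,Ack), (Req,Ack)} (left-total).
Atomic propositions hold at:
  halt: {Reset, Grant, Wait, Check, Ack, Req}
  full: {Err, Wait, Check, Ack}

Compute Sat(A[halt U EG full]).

{Grant, Wait, Check, Ack, Req}

EG full: greatest fixpoint, start Z0 = {Err, Wait, Check, Ack}, keep only states in Sat with some successor in Z. Z1 = {Wait, Ack}; Z2 = {Ack}; fixed.
Sat(EG full) = {Ack}
A[halt U EG full]: least fixpoint, start Z0 = Sat(EG full) = {Ack}, add states in Sat(halt) with every successor in Z. Z1 = {Ack, Req}; Z2 = {Check, Ack, Req}; Z3 = {Wait, Check, Ack, Req}; Z4 = {Grant, Wait, Check, Ack, Req}; fixed.
Sat(A[halt U EG full]) = {Grant, Wait, Check, Ack, Req}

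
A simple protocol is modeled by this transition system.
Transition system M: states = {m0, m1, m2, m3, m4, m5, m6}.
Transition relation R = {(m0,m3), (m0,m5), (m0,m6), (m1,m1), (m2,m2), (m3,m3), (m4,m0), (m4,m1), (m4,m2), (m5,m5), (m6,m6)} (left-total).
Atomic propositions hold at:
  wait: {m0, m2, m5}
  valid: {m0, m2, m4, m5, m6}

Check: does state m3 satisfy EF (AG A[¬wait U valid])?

Sat(¬wait) = {m1, m3, m4, m6}
A[¬wait U valid]: least fixpoint, start Z0 = Sat(valid) = {m0, m2, m4, m5, m6}, add states in Sat(¬wait) with every successor in Z. Already a fixed point.
Sat(A[¬wait U valid]) = {m0, m2, m4, m5, m6}
AG A[¬wait U valid]: greatest fixpoint, start Z0 = {m0, m2, m4, m5, m6}, keep only states in Sat with every successor in Z. Z1 = {m2, m5, m6}; fixed.
Sat(AG A[¬wait U valid]) = {m2, m5, m6}
EF (AG A[¬wait U valid]): least fixpoint, start Z0 = {m2, m5, m6}, add states with some successor in Z. Z1 = {m0, m2, m4, m5, m6}; fixed.
Sat(EF (AG A[¬wait U valid])) = {m0, m2, m4, m5, m6}
m3 ∉ Sat(EF (AG A[¬wait U valid])) = {m0, m2, m4, m5, m6}, so the formula does not hold at m3.

No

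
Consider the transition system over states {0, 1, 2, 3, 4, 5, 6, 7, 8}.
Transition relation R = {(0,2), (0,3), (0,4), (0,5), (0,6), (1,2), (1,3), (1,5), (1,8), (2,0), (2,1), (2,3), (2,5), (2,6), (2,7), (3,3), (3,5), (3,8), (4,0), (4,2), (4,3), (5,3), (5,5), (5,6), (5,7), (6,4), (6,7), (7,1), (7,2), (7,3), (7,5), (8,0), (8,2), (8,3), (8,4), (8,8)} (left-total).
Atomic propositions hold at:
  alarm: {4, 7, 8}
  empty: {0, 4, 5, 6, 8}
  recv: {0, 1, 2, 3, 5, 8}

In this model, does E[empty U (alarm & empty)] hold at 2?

Sat(alarm & empty) = {4, 8}
E[empty U (alarm & empty)]: least fixpoint, start Z0 = Sat((alarm & empty)) = {4, 8}, add states in Sat(empty) with some successor in Z. Z1 = {0, 4, 6, 8}; Z2 = {0, 4, 5, 6, 8}; fixed.
Sat(E[empty U (alarm & empty)]) = {0, 4, 5, 6, 8}
2 ∉ Sat(E[empty U (alarm & empty)]) = {0, 4, 5, 6, 8}, so the formula does not hold at 2.

No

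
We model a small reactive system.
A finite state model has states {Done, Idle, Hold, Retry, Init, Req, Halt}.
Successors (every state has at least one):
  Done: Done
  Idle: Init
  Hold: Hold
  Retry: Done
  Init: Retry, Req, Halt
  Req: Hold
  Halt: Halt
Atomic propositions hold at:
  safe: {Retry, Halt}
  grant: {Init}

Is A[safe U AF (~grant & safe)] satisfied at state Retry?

Sat(~grant) = {Done, Idle, Hold, Retry, Req, Halt}
Sat(~grant & safe) = {Retry, Halt}
AF (~grant & safe): least fixpoint, start Z0 = {Retry, Halt}, add states with every successor in Z. Already a fixed point.
Sat(AF (~grant & safe)) = {Retry, Halt}
A[safe U AF (~grant & safe)]: least fixpoint, start Z0 = Sat(AF (~grant & safe)) = {Retry, Halt}, add states in Sat(safe) with every successor in Z. Already a fixed point.
Sat(A[safe U AF (~grant & safe)]) = {Retry, Halt}
Retry ∈ Sat(A[safe U AF (~grant & safe)]) = {Retry, Halt}, so the formula holds at Retry.

Yes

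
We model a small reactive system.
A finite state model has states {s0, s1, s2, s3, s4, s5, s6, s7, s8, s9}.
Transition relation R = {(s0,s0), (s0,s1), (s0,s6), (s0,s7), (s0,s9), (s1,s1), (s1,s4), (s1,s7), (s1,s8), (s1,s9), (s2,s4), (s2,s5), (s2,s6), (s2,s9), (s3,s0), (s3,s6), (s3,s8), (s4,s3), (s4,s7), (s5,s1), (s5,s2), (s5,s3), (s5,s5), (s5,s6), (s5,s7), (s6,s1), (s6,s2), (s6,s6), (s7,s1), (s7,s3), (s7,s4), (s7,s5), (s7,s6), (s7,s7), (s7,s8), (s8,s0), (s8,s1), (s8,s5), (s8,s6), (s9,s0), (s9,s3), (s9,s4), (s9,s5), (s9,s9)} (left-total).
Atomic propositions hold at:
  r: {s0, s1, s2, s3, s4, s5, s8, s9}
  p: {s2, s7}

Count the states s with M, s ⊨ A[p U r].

A[p U r]: least fixpoint, start Z0 = Sat(r) = {s0, s1, s2, s3, s4, s5, s8, s9}, add states in Sat(p) with every successor in Z. Already a fixed point.
Sat(A[p U r]) = {s0, s1, s2, s3, s4, s5, s8, s9}
|Sat(A[p U r])| = |{s0, s1, s2, s3, s4, s5, s8, s9}| = 8.

8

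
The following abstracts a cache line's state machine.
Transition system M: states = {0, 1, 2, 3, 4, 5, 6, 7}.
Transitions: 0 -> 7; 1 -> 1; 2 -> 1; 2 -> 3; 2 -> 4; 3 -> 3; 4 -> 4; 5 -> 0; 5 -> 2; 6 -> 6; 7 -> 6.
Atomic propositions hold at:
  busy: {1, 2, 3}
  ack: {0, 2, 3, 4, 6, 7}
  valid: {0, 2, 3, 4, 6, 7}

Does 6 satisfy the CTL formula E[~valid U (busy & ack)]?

No

Sat(~valid) = {1, 5}
Sat(busy & ack) = {2, 3}
E[~valid U (busy & ack)]: least fixpoint, start Z0 = Sat((busy & ack)) = {2, 3}, add states in Sat(~valid) with some successor in Z. Z1 = {2, 3, 5}; fixed.
Sat(E[~valid U (busy & ack)]) = {2, 3, 5}
6 ∉ Sat(E[~valid U (busy & ack)]) = {2, 3, 5}, so the formula does not hold at 6.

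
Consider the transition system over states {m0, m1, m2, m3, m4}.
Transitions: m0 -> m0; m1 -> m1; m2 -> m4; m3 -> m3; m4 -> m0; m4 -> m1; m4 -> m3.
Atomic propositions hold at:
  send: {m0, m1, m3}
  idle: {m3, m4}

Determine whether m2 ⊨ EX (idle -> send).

Sat(idle -> send) = {m0, m1, m2, m3}
Sat(EX (idle -> send)) = {s : some successor in {m0, m1, m2, m3}} = {m0, m1, m3, m4}
m2 ∉ Sat(EX (idle -> send)) = {m0, m1, m3, m4}, so the formula does not hold at m2.

No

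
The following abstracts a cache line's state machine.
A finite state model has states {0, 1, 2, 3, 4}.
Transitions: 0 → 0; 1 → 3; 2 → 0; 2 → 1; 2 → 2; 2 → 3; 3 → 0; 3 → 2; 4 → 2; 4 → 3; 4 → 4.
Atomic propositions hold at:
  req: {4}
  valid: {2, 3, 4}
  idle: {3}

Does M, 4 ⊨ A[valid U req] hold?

A[valid U req]: least fixpoint, start Z0 = Sat(req) = {4}, add states in Sat(valid) with every successor in Z. Already a fixed point.
Sat(A[valid U req]) = {4}
4 ∈ Sat(A[valid U req]) = {4}, so the formula holds at 4.

Yes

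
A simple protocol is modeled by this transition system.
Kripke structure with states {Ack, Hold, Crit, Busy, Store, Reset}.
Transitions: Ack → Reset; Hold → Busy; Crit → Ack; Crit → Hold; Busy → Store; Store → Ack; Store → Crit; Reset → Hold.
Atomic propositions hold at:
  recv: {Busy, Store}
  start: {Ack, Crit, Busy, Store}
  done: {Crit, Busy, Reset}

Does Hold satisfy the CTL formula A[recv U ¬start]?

Sat(¬start) = {Hold, Reset}
A[recv U ¬start]: least fixpoint, start Z0 = Sat(¬start) = {Hold, Reset}, add states in Sat(recv) with every successor in Z. Already a fixed point.
Sat(A[recv U ¬start]) = {Hold, Reset}
Hold ∈ Sat(A[recv U ¬start]) = {Hold, Reset}, so the formula holds at Hold.

Yes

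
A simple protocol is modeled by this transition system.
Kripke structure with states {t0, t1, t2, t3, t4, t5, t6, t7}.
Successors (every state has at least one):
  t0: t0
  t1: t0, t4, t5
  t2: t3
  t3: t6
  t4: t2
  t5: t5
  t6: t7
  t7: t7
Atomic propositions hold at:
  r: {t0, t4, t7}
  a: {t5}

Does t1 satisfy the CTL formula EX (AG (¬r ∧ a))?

Sat(¬r) = {t1, t2, t3, t5, t6}
Sat(¬r ∧ a) = {t5}
AG (¬r ∧ a): greatest fixpoint, start Z0 = {t5}, keep only states in Sat with every successor in Z. Already a fixed point.
Sat(AG (¬r ∧ a)) = {t5}
Sat(EX (AG (¬r ∧ a))) = {s : some successor in {t5}} = {t1, t5}
t1 ∈ Sat(EX (AG (¬r ∧ a))) = {t1, t5}, so the formula holds at t1.

Yes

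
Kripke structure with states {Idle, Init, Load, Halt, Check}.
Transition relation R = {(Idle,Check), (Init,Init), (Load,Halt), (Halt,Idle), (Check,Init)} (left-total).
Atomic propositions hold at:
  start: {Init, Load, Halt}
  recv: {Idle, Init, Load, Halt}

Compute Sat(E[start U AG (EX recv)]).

Sat(EX recv) = {s : some successor in {Idle, Init, Load, Halt}} = {Init, Load, Halt, Check}
AG (EX recv): greatest fixpoint, start Z0 = {Init, Load, Halt, Check}, keep only states in Sat with every successor in Z. Z1 = {Init, Load, Check}; Z2 = {Init, Check}; fixed.
Sat(AG (EX recv)) = {Init, Check}
E[start U AG (EX recv)]: least fixpoint, start Z0 = Sat(AG (EX recv)) = {Init, Check}, add states in Sat(start) with some successor in Z. Already a fixed point.
Sat(E[start U AG (EX recv)]) = {Init, Check}

{Init, Check}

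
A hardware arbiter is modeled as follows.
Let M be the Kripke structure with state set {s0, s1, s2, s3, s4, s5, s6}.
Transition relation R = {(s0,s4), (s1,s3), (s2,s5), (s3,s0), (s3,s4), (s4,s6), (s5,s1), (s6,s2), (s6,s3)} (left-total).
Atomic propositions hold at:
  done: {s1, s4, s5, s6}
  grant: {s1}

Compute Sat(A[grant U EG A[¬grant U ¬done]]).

Sat(¬grant) = {s0, s2, s3, s4, s5, s6}
Sat(¬done) = {s0, s2, s3}
A[¬grant U ¬done]: least fixpoint, start Z0 = Sat(¬done) = {s0, s2, s3}, add states in Sat(¬grant) with every successor in Z. Z1 = {s0, s2, s3, s6}; Z2 = {s0, s2, s3, s4, s6}; fixed.
Sat(A[¬grant U ¬done]) = {s0, s2, s3, s4, s6}
EG A[¬grant U ¬done]: greatest fixpoint, start Z0 = {s0, s2, s3, s4, s6}, keep only states in Sat with some successor in Z. Z1 = {s0, s3, s4, s6}; fixed.
Sat(EG A[¬grant U ¬done]) = {s0, s3, s4, s6}
A[grant U EG A[¬grant U ¬done]]: least fixpoint, start Z0 = Sat(EG A[¬grant U ¬done]) = {s0, s3, s4, s6}, add states in Sat(grant) with every successor in Z. Z1 = {s0, s1, s3, s4, s6}; fixed.
Sat(A[grant U EG A[¬grant U ¬done]]) = {s0, s1, s3, s4, s6}

{s0, s1, s3, s4, s6}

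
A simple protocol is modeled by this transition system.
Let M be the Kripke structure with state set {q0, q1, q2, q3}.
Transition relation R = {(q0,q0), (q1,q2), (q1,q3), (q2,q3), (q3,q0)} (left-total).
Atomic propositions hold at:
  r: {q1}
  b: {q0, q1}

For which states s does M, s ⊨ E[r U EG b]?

EG b: greatest fixpoint, start Z0 = {q0, q1}, keep only states in Sat with some successor in Z. Z1 = {q0}; fixed.
Sat(EG b) = {q0}
E[r U EG b]: least fixpoint, start Z0 = Sat(EG b) = {q0}, add states in Sat(r) with some successor in Z. Already a fixed point.
Sat(E[r U EG b]) = {q0}

{q0}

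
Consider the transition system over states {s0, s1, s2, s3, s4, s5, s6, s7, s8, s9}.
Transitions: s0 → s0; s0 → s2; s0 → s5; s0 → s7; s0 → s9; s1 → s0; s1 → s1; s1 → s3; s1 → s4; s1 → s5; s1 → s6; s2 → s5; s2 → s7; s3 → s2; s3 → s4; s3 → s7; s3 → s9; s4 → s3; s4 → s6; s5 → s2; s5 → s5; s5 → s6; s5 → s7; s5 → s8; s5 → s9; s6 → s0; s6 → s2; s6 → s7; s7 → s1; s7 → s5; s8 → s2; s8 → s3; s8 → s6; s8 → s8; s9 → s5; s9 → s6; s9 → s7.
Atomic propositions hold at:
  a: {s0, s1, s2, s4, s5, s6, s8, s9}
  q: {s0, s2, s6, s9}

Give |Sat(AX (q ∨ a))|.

Sat(q ∨ a) = {s0, s1, s2, s4, s5, s6, s8, s9}
Sat(AX (q ∨ a)) = {s : every successor in {s0, s1, s2, s4, s5, s6, s8, s9}} = {s7}
|Sat(AX (q ∨ a))| = |{s7}| = 1.

1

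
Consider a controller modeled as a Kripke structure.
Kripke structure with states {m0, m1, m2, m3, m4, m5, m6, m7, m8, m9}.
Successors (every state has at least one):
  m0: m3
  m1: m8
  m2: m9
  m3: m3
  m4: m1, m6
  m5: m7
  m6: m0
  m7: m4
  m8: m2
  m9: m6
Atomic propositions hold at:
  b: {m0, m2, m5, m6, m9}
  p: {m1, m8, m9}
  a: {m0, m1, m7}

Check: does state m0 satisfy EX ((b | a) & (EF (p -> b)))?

Sat(b | a) = {m0, m1, m2, m5, m6, m7, m9}
Sat(p -> b) = {m0, m2, m3, m4, m5, m6, m7, m9}
EF (p -> b): least fixpoint, start Z0 = {m0, m2, m3, m4, m5, m6, m7, m9}, add states with some successor in Z. Z1 = {m0, m2, m3, m4, m5, m6, m7, m8, m9}; Z2 = {m0, m1, m2, m3, m4, m5, m6, m7, m8, m9}; fixed.
Sat(EF (p -> b)) = {m0, m1, m2, m3, m4, m5, m6, m7, m8, m9}
Sat((b | a) & (EF (p -> b))) = {m0, m1, m2, m5, m6, m7, m9}
Sat(EX ((b | a) & (EF (p -> b)))) = {s : some successor in {m0, m1, m2, m5, m6, m7, m9}} = {m2, m4, m5, m6, m8, m9}
m0 ∉ Sat(EX ((b | a) & (EF (p -> b)))) = {m2, m4, m5, m6, m8, m9}, so the formula does not hold at m0.

No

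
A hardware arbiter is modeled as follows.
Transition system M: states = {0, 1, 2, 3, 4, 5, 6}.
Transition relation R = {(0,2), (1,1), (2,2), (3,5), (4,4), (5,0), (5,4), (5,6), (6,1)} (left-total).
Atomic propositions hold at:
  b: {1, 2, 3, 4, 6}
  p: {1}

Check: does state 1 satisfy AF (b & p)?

Yes

Sat(b & p) = {1}
AF (b & p): least fixpoint, start Z0 = {1}, add states with every successor in Z. Z1 = {1, 6}; fixed.
Sat(AF (b & p)) = {1, 6}
1 ∈ Sat(AF (b & p)) = {1, 6}, so the formula holds at 1.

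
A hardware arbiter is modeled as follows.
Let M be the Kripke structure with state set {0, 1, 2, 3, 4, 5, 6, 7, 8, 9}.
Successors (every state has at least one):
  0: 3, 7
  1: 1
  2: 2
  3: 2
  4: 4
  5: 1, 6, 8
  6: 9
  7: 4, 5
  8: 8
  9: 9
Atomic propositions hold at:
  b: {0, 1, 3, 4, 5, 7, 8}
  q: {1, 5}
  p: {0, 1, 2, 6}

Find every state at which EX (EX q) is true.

{0, 1, 5, 7}

Sat(EX q) = {s : some successor in {1, 5}} = {1, 5, 7}
Sat(EX (EX q)) = {s : some successor in {1, 5, 7}} = {0, 1, 5, 7}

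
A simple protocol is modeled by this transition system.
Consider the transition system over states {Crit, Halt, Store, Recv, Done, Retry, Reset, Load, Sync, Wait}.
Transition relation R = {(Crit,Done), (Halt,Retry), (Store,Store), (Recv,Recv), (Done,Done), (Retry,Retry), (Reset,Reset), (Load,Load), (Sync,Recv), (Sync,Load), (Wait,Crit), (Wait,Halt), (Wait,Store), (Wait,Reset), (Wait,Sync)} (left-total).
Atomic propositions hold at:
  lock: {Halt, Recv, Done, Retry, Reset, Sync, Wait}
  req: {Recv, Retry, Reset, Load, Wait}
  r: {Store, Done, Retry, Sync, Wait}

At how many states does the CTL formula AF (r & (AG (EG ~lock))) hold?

Sat(~lock) = {Crit, Store, Load}
EG ~lock: greatest fixpoint, start Z0 = {Crit, Store, Load}, keep only states in Sat with some successor in Z. Z1 = {Store, Load}; fixed.
Sat(EG ~lock) = {Store, Load}
AG (EG ~lock): greatest fixpoint, start Z0 = {Store, Load}, keep only states in Sat with every successor in Z. Already a fixed point.
Sat(AG (EG ~lock)) = {Store, Load}
Sat(r & (AG (EG ~lock))) = {Store}
AF (r & (AG (EG ~lock))): least fixpoint, start Z0 = {Store}, add states with every successor in Z. Already a fixed point.
Sat(AF (r & (AG (EG ~lock)))) = {Store}
|Sat(AF (r & (AG (EG ~lock))))| = |{Store}| = 1.

1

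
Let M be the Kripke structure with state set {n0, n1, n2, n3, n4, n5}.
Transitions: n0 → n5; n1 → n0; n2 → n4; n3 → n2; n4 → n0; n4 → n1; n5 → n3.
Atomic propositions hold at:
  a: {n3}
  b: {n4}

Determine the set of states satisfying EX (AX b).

{n3}

Sat(AX b) = {s : every successor in {n4}} = {n2}
Sat(EX (AX b)) = {s : some successor in {n2}} = {n3}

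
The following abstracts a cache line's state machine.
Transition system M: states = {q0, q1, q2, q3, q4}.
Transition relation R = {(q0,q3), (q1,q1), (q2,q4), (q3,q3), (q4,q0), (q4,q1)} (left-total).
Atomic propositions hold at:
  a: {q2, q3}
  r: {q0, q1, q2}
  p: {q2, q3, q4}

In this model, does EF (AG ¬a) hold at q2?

Sat(¬a) = {q0, q1, q4}
AG ¬a: greatest fixpoint, start Z0 = {q0, q1, q4}, keep only states in Sat with every successor in Z. Z1 = {q1, q4}; Z2 = {q1}; fixed.
Sat(AG ¬a) = {q1}
EF (AG ¬a): least fixpoint, start Z0 = {q1}, add states with some successor in Z. Z1 = {q1, q4}; Z2 = {q1, q2, q4}; fixed.
Sat(EF (AG ¬a)) = {q1, q2, q4}
q2 ∈ Sat(EF (AG ¬a)) = {q1, q2, q4}, so the formula holds at q2.

Yes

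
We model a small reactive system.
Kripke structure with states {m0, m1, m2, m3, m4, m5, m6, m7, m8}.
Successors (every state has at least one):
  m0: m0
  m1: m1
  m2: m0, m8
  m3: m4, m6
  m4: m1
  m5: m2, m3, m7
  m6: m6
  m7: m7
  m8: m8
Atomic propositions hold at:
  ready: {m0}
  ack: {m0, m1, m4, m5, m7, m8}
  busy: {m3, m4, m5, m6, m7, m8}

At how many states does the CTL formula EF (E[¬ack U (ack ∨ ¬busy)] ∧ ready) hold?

Sat(¬ack) = {m2, m3, m6}
Sat(¬busy) = {m0, m1, m2}
Sat(ack ∨ ¬busy) = {m0, m1, m2, m4, m5, m7, m8}
E[¬ack U (ack ∨ ¬busy)]: least fixpoint, start Z0 = Sat((ack ∨ ¬busy)) = {m0, m1, m2, m4, m5, m7, m8}, add states in Sat(¬ack) with some successor in Z. Z1 = {m0, m1, m2, m3, m4, m5, m7, m8}; fixed.
Sat(E[¬ack U (ack ∨ ¬busy)]) = {m0, m1, m2, m3, m4, m5, m7, m8}
Sat(E[¬ack U (ack ∨ ¬busy)] ∧ ready) = {m0}
EF (E[¬ack U (ack ∨ ¬busy)] ∧ ready): least fixpoint, start Z0 = {m0}, add states with some successor in Z. Z1 = {m0, m2}; Z2 = {m0, m2, m5}; fixed.
Sat(EF (E[¬ack U (ack ∨ ¬busy)] ∧ ready)) = {m0, m2, m5}
|Sat(EF (E[¬ack U (ack ∨ ¬busy)] ∧ ready))| = |{m0, m2, m5}| = 3.

3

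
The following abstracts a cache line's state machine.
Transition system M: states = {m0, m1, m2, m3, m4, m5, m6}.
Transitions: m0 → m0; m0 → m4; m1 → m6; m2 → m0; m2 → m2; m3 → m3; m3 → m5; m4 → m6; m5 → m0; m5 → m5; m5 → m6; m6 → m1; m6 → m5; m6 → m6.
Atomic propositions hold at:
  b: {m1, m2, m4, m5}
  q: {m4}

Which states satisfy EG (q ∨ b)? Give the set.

{m2, m5}

Sat(q ∨ b) = {m1, m2, m4, m5}
EG (q ∨ b): greatest fixpoint, start Z0 = {m1, m2, m4, m5}, keep only states in Sat with some successor in Z. Z1 = {m2, m5}; fixed.
Sat(EG (q ∨ b)) = {m2, m5}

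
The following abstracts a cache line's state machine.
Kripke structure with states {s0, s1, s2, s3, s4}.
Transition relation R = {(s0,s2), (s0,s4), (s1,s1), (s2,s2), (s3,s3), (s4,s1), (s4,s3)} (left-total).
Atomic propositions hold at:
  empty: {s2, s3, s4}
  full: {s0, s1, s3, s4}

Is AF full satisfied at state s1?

AF full: least fixpoint, start Z0 = {s0, s1, s3, s4}, add states with every successor in Z. Already a fixed point.
Sat(AF full) = {s0, s1, s3, s4}
s1 ∈ Sat(AF full) = {s0, s1, s3, s4}, so the formula holds at s1.

Yes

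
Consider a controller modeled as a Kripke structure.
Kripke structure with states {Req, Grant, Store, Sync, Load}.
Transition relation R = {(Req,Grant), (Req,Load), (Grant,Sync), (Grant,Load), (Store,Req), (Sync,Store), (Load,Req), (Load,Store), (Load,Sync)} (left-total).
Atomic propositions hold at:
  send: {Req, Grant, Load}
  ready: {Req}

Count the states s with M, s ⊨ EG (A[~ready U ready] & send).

Sat(~ready) = {Grant, Store, Sync, Load}
A[~ready U ready]: least fixpoint, start Z0 = Sat(ready) = {Req}, add states in Sat(~ready) with every successor in Z. Z1 = {Req, Store}; Z2 = {Req, Store, Sync}; Z3 = {Req, Store, Sync, Load}; Z4 = {Req, Grant, Store, Sync, Load}; fixed.
Sat(A[~ready U ready]) = {Req, Grant, Store, Sync, Load}
Sat(A[~ready U ready] & send) = {Req, Grant, Load}
EG (A[~ready U ready] & send): greatest fixpoint, start Z0 = {Req, Grant, Load}, keep only states in Sat with some successor in Z. Already a fixed point.
Sat(EG (A[~ready U ready] & send)) = {Req, Grant, Load}
|Sat(EG (A[~ready U ready] & send))| = |{Req, Grant, Load}| = 3.

3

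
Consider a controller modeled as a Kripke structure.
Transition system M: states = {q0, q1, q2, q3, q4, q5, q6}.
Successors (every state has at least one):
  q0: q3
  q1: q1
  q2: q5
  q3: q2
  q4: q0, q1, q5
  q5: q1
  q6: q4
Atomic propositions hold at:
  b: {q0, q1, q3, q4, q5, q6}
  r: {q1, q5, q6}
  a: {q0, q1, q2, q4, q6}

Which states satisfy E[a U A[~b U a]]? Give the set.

{q0, q1, q2, q4, q6}

Sat(~b) = {q2}
A[~b U a]: least fixpoint, start Z0 = Sat(a) = {q0, q1, q2, q4, q6}, add states in Sat(~b) with every successor in Z. Already a fixed point.
Sat(A[~b U a]) = {q0, q1, q2, q4, q6}
E[a U A[~b U a]]: least fixpoint, start Z0 = Sat(A[~b U a]) = {q0, q1, q2, q4, q6}, add states in Sat(a) with some successor in Z. Already a fixed point.
Sat(E[a U A[~b U a]]) = {q0, q1, q2, q4, q6}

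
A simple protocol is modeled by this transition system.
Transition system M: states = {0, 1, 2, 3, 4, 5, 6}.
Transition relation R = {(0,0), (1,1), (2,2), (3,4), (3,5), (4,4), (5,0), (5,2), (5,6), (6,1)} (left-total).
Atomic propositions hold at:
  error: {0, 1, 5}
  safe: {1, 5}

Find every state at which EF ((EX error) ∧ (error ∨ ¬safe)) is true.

{0, 1, 3, 5, 6}

Sat(EX error) = {s : some successor in {0, 1, 5}} = {0, 1, 3, 5, 6}
Sat(¬safe) = {0, 2, 3, 4, 6}
Sat(error ∨ ¬safe) = {0, 1, 2, 3, 4, 5, 6}
Sat((EX error) ∧ (error ∨ ¬safe)) = {0, 1, 3, 5, 6}
EF ((EX error) ∧ (error ∨ ¬safe)): least fixpoint, start Z0 = {0, 1, 3, 5, 6}, add states with some successor in Z. Already a fixed point.
Sat(EF ((EX error) ∧ (error ∨ ¬safe))) = {0, 1, 3, 5, 6}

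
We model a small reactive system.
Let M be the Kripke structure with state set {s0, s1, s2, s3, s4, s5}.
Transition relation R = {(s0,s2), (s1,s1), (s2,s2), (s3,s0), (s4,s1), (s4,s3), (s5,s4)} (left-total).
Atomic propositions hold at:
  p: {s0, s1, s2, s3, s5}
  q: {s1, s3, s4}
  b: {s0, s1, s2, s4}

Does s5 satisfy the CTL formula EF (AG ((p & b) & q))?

Yes

Sat(p & b) = {s0, s1, s2}
Sat((p & b) & q) = {s1}
AG ((p & b) & q): greatest fixpoint, start Z0 = {s1}, keep only states in Sat with every successor in Z. Already a fixed point.
Sat(AG ((p & b) & q)) = {s1}
EF (AG ((p & b) & q)): least fixpoint, start Z0 = {s1}, add states with some successor in Z. Z1 = {s1, s4}; Z2 = {s1, s4, s5}; fixed.
Sat(EF (AG ((p & b) & q))) = {s1, s4, s5}
s5 ∈ Sat(EF (AG ((p & b) & q))) = {s1, s4, s5}, so the formula holds at s5.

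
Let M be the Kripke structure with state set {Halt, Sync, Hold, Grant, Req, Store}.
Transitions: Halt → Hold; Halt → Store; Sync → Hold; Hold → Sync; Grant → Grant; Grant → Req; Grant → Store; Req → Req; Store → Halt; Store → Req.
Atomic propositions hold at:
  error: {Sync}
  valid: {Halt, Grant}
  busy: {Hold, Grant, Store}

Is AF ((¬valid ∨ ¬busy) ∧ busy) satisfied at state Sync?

Yes

Sat(¬valid) = {Sync, Hold, Req, Store}
Sat(¬busy) = {Halt, Sync, Req}
Sat(¬valid ∨ ¬busy) = {Halt, Sync, Hold, Req, Store}
Sat((¬valid ∨ ¬busy) ∧ busy) = {Hold, Store}
AF ((¬valid ∨ ¬busy) ∧ busy): least fixpoint, start Z0 = {Hold, Store}, add states with every successor in Z. Z1 = {Halt, Sync, Hold, Store}; fixed.
Sat(AF ((¬valid ∨ ¬busy) ∧ busy)) = {Halt, Sync, Hold, Store}
Sync ∈ Sat(AF ((¬valid ∨ ¬busy) ∧ busy)) = {Halt, Sync, Hold, Store}, so the formula holds at Sync.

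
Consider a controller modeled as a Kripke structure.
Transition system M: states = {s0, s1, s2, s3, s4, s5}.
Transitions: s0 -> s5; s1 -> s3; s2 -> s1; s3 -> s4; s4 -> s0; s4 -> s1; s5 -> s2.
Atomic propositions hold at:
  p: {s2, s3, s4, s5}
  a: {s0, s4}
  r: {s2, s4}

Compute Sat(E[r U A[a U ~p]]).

{s0, s1, s2, s4}

Sat(~p) = {s0, s1}
A[a U ~p]: least fixpoint, start Z0 = Sat(~p) = {s0, s1}, add states in Sat(a) with every successor in Z. Z1 = {s0, s1, s4}; fixed.
Sat(A[a U ~p]) = {s0, s1, s4}
E[r U A[a U ~p]]: least fixpoint, start Z0 = Sat(A[a U ~p]) = {s0, s1, s4}, add states in Sat(r) with some successor in Z. Z1 = {s0, s1, s2, s4}; fixed.
Sat(E[r U A[a U ~p]]) = {s0, s1, s2, s4}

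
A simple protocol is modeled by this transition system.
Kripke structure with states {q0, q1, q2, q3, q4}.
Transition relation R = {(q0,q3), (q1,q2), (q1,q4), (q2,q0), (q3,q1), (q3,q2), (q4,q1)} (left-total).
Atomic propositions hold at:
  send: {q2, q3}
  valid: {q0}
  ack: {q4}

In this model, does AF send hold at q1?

No

AF send: least fixpoint, start Z0 = {q2, q3}, add states with every successor in Z. Z1 = {q0, q2, q3}; fixed.
Sat(AF send) = {q0, q2, q3}
q1 ∉ Sat(AF send) = {q0, q2, q3}, so the formula does not hold at q1.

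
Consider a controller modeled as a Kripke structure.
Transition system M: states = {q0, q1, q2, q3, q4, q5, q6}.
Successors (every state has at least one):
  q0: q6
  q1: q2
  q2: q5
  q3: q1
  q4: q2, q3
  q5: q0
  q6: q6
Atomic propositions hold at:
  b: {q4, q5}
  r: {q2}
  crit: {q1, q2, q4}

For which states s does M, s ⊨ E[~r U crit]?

{q1, q2, q3, q4}

Sat(~r) = {q0, q1, q3, q4, q5, q6}
E[~r U crit]: least fixpoint, start Z0 = Sat(crit) = {q1, q2, q4}, add states in Sat(~r) with some successor in Z. Z1 = {q1, q2, q3, q4}; fixed.
Sat(E[~r U crit]) = {q1, q2, q3, q4}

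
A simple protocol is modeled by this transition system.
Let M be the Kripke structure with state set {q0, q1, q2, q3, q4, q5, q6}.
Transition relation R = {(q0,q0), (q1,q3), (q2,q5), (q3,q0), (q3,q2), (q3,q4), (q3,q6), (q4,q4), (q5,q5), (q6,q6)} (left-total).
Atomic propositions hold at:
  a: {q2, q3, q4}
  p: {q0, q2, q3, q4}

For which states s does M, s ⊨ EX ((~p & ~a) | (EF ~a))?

{q0, q1, q2, q3, q5, q6}

Sat(~p) = {q1, q5, q6}
Sat(~a) = {q0, q1, q5, q6}
Sat(~p & ~a) = {q1, q5, q6}
EF ~a: least fixpoint, start Z0 = {q0, q1, q5, q6}, add states with some successor in Z. Z1 = {q0, q1, q2, q3, q5, q6}; fixed.
Sat(EF ~a) = {q0, q1, q2, q3, q5, q6}
Sat((~p & ~a) | (EF ~a)) = {q0, q1, q2, q3, q5, q6}
Sat(EX ((~p & ~a) | (EF ~a))) = {s : some successor in {q0, q1, q2, q3, q5, q6}} = {q0, q1, q2, q3, q5, q6}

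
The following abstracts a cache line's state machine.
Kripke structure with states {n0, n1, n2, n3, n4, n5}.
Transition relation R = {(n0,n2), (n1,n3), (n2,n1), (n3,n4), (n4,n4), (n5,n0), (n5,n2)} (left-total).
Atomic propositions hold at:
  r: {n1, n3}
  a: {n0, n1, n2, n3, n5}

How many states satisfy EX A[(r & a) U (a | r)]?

Sat(r & a) = {n1, n3}
Sat(a | r) = {n0, n1, n2, n3, n5}
A[(r & a) U (a | r)]: least fixpoint, start Z0 = Sat((a | r)) = {n0, n1, n2, n3, n5}, add states in Sat(r & a) with every successor in Z. Already a fixed point.
Sat(A[(r & a) U (a | r)]) = {n0, n1, n2, n3, n5}
Sat(EX A[(r & a) U (a | r)]) = {s : some successor in {n0, n1, n2, n3, n5}} = {n0, n1, n2, n5}
|Sat(EX A[(r & a) U (a | r)])| = |{n0, n1, n2, n5}| = 4.

4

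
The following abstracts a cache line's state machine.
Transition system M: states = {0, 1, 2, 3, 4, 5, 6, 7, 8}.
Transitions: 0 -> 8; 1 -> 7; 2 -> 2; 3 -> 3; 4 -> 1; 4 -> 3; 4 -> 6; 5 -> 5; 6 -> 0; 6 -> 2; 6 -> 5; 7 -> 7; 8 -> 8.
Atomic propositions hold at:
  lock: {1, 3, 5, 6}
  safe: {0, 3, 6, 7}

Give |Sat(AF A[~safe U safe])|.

6

Sat(~safe) = {1, 2, 4, 5, 8}
A[~safe U safe]: least fixpoint, start Z0 = Sat(safe) = {0, 3, 6, 7}, add states in Sat(~safe) with every successor in Z. Z1 = {0, 1, 3, 6, 7}; Z2 = {0, 1, 3, 4, 6, 7}; fixed.
Sat(A[~safe U safe]) = {0, 1, 3, 4, 6, 7}
AF A[~safe U safe]: least fixpoint, start Z0 = {0, 1, 3, 4, 6, 7}, add states with every successor in Z. Already a fixed point.
Sat(AF A[~safe U safe]) = {0, 1, 3, 4, 6, 7}
|Sat(AF A[~safe U safe])| = |{0, 1, 3, 4, 6, 7}| = 6.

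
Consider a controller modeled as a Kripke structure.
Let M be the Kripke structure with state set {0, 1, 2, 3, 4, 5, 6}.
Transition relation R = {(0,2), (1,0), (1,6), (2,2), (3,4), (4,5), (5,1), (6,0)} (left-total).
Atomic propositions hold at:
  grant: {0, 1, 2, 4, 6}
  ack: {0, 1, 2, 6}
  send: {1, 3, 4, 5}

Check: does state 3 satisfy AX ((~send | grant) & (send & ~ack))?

Yes

Sat(~send) = {0, 2, 6}
Sat(~send | grant) = {0, 1, 2, 4, 6}
Sat(~ack) = {3, 4, 5}
Sat(send & ~ack) = {3, 4, 5}
Sat((~send | grant) & (send & ~ack)) = {4}
Sat(AX ((~send | grant) & (send & ~ack))) = {s : every successor in {4}} = {3}
3 ∈ Sat(AX ((~send | grant) & (send & ~ack))) = {3}, so the formula holds at 3.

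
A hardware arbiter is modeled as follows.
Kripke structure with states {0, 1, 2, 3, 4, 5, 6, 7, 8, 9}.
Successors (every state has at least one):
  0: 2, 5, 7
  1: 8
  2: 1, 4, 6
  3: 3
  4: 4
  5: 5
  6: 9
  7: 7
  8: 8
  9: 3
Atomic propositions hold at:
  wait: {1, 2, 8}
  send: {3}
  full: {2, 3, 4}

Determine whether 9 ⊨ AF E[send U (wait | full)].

Sat(wait | full) = {1, 2, 3, 4, 8}
E[send U (wait | full)]: least fixpoint, start Z0 = Sat((wait | full)) = {1, 2, 3, 4, 8}, add states in Sat(send) with some successor in Z. Already a fixed point.
Sat(E[send U (wait | full)]) = {1, 2, 3, 4, 8}
AF E[send U (wait | full)]: least fixpoint, start Z0 = {1, 2, 3, 4, 8}, add states with every successor in Z. Z1 = {1, 2, 3, 4, 8, 9}; Z2 = {1, 2, 3, 4, 6, 8, 9}; fixed.
Sat(AF E[send U (wait | full)]) = {1, 2, 3, 4, 6, 8, 9}
9 ∈ Sat(AF E[send U (wait | full)]) = {1, 2, 3, 4, 6, 8, 9}, so the formula holds at 9.

Yes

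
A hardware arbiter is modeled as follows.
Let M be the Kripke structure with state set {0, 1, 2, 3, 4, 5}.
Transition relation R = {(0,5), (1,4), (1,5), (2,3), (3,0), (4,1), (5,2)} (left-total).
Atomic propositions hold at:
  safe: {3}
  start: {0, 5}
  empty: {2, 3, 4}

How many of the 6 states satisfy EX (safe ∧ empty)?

1

Sat(safe ∧ empty) = {3}
Sat(EX (safe ∧ empty)) = {s : some successor in {3}} = {2}
|Sat(EX (safe ∧ empty))| = |{2}| = 1.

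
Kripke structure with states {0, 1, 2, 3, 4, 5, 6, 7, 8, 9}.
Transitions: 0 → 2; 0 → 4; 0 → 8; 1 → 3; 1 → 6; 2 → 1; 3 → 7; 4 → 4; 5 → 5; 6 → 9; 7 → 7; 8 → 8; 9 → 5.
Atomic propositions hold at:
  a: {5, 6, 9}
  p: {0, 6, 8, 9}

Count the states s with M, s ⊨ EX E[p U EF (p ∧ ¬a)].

Sat(¬a) = {0, 1, 2, 3, 4, 7, 8}
Sat(p ∧ ¬a) = {0, 8}
EF (p ∧ ¬a): least fixpoint, start Z0 = {0, 8}, add states with some successor in Z. Already a fixed point.
Sat(EF (p ∧ ¬a)) = {0, 8}
E[p U EF (p ∧ ¬a)]: least fixpoint, start Z0 = Sat(EF (p ∧ ¬a)) = {0, 8}, add states in Sat(p) with some successor in Z. Already a fixed point.
Sat(E[p U EF (p ∧ ¬a)]) = {0, 8}
Sat(EX E[p U EF (p ∧ ¬a)]) = {s : some successor in {0, 8}} = {0, 8}
|Sat(EX E[p U EF (p ∧ ¬a)])| = |{0, 8}| = 2.

2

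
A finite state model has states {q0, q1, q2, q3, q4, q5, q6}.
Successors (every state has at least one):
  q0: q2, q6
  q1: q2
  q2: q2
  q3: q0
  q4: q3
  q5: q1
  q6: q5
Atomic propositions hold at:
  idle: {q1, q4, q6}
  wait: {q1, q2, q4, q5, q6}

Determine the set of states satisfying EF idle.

{q0, q1, q3, q4, q5, q6}

EF idle: least fixpoint, start Z0 = {q1, q4, q6}, add states with some successor in Z. Z1 = {q0, q1, q4, q5, q6}; Z2 = {q0, q1, q3, q4, q5, q6}; fixed.
Sat(EF idle) = {q0, q1, q3, q4, q5, q6}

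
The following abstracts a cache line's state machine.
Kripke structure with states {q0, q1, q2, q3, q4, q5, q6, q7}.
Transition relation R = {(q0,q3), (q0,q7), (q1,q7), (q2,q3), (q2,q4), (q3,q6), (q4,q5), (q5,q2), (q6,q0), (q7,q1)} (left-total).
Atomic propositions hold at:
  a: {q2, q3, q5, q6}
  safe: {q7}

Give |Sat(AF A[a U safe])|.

2

A[a U safe]: least fixpoint, start Z0 = Sat(safe) = {q7}, add states in Sat(a) with every successor in Z. Already a fixed point.
Sat(A[a U safe]) = {q7}
AF A[a U safe]: least fixpoint, start Z0 = {q7}, add states with every successor in Z. Z1 = {q1, q7}; fixed.
Sat(AF A[a U safe]) = {q1, q7}
|Sat(AF A[a U safe])| = |{q1, q7}| = 2.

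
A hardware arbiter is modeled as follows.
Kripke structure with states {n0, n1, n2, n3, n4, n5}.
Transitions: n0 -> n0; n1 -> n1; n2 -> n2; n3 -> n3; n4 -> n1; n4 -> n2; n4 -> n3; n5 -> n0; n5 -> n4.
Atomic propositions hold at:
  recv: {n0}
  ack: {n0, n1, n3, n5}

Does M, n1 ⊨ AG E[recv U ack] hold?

E[recv U ack]: least fixpoint, start Z0 = Sat(ack) = {n0, n1, n3, n5}, add states in Sat(recv) with some successor in Z. Already a fixed point.
Sat(E[recv U ack]) = {n0, n1, n3, n5}
AG E[recv U ack]: greatest fixpoint, start Z0 = {n0, n1, n3, n5}, keep only states in Sat with every successor in Z. Z1 = {n0, n1, n3}; fixed.
Sat(AG E[recv U ack]) = {n0, n1, n3}
n1 ∈ Sat(AG E[recv U ack]) = {n0, n1, n3}, so the formula holds at n1.

Yes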